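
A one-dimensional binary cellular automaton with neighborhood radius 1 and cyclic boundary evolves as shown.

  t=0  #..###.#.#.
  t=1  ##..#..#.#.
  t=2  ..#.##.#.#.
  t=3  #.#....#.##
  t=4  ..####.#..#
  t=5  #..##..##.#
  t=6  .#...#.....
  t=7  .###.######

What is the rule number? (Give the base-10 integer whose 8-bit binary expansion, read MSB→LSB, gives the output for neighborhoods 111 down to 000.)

149

  [7] ### => #  t=0,i=4
  [6] ##. => .  t=0,i=5
  [5] #.# => .  t=0,i=6
  [4] #.. => #  t=0,i=1
  [3] .## => .  t=0,i=3
  [2] .#. => #  t=0,i=0
  [1] ..# => .  t=0,i=2
  [0] ... => #  t=2,i=0
  bits 10010101 = 149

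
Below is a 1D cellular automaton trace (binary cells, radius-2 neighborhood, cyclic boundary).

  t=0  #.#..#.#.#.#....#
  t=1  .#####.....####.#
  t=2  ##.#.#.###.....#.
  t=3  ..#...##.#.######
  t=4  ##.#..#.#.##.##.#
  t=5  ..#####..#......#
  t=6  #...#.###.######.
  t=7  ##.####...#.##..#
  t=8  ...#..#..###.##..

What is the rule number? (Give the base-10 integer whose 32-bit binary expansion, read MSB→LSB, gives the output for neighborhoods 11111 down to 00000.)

2526354279

  ##### -> #   bit 31 = 1  t=1,i=3
  ####. -> .   bit 30 = 0  t=1,i=4
  ###.# -> .   bit 29 = 0  t=1,i=14
  ###.. -> #   bit 28 = 1  t=1,i=5
  ##.## -> .   bit 27 = 0  t=4,i=12
  ##.#. -> #   bit 26 = 1  t=0,i=1
  ##..# -> #   bit 25 = 1  t=3,i=0
  ##... -> .   bit 24 = 0  t=1,i=6
  #.### -> #   bit 23 = 1  t=1,i=1
  #.##. -> .   bit 22 = 0  t=2,i=0
  #.#.# -> .   bit 21 = 0  t=0,i=7
  #.#.. -> #   bit 20 = 1  t=0,i=2
  #..## -> .   bit 19 = 0  t=5,i=1
  #..#. -> #   bit 18 = 1  t=0,i=4
  #...# -> .   bit 17 = 0  t=3,i=4
  #.... -> #   bit 16 = 1  t=0,i=13
  .#### -> .   bit 15 = 0  t=1,i=2
  .###. -> .   bit 14 = 0  t=2,i=8
  .##.# -> .   bit 13 = 0  t=0,i=0
  .##.. -> #   bit 12 = 1  t=7,i=13
  .#.## -> #   bit 11 = 1  t=1,i=0
  .#.#. -> .   bit 10 = 0  t=0,i=6
  .#..# -> #   bit 9 = 1  t=0,i=3
  .#... -> #   bit 8 = 1  t=0,i=12
  ..### -> .   bit 7 = 0  t=1,i=11
  ..##. -> #   bit 6 = 1  t=0,i=16
  ..#.# -> #   bit 5 = 1  t=0,i=5
  ..#.. -> .   bit 4 = 0  t=3,i=2
  ...## -> .   bit 3 = 0  t=0,i=15
  ...#. -> #   bit 2 = 1  t=2,i=14
  ....# -> #   bit 1 = 1  t=0,i=14
  ..... -> #   bit 0 = 1  t=1,i=8
  bits 10010110100101010001101101100111 = 2526354279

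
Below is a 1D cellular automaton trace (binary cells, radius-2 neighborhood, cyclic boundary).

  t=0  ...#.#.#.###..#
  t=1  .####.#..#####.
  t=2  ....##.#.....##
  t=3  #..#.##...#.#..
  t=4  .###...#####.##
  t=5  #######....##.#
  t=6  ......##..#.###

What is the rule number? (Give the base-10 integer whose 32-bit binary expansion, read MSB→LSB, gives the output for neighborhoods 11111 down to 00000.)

  nb #####: next=.  (t=1,i=11, bit31=0)
  nb ####.: next=.  (t=1,i=3, bit30=0)
  nb ###.#: next=#  (t=1,i=4, bit29=1)
  nb ###..: next=#  (t=0,i=11, bit28=1)
  nb ##.##: next=#  (t=4,i=0, bit27=1)
  nb ##.#.: next=#  (t=1,i=5, bit26=1)
  nb ##..#: next=#  (t=0,i=12, bit25=1)
  nb ##...: next=#  (t=2,i=0, bit24=1)
  nb #.###: next=#  (t=0,i=9, bit23=1)
  nb #.##.: next=.  (t=3,i=5, bit22=0)
  nb #.#.#: next=.  (t=0,i=5, bit21=0)
  nb #.#..: next=.  (t=1,i=6, bit20=0)
  nb #..##: next=.  (t=1,i=0, bit19=0)
  nb #..#.: next=#  (t=0,i=13, bit18=1)
  nb #...#: next=#  (t=0,i=1, bit17=1)
  nb #....: next=.  (t=2,i=1, bit16=0)
  nb .####: next=.  (t=1,i=2, bit15=0)
  nb .###.: next=#  (t=0,i=10, bit14=1)
  nb .##.#: next=#  (t=2,i=5, bit13=1)
  nb .##..: next=.  (t=2,i=14, bit12=0)
  nb .#.##: next=.  (t=0,i=8, bit11=0)
  nb .#.#.: next=#  (t=0,i=4, bit10=1)
  nb .#..#: next=#  (t=1,i=7, bit9=1)
  nb .#...: next=.  (t=0,i=0, bit8=0)
  nb ..###: next=.  (t=1,i=1, bit7=0)
  nb ..##.: next=.  (t=2,i=4, bit6=0)
  nb ..#.#: next=#  (t=0,i=3, bit5=1)
  nb ..#..: next=.  (t=0,i=14, bit4=0)
  nb ...##: next=#  (t=2,i=3, bit3=1)
  nb ...#.: next=#  (t=0,i=2, bit2=1)
  nb ....#: next=.  (t=2,i=2, bit1=0)
  nb .....: next=#  (t=2,i=10, bit0=1)
  bits 00111111100001100110011000101101 = 1065772589

1065772589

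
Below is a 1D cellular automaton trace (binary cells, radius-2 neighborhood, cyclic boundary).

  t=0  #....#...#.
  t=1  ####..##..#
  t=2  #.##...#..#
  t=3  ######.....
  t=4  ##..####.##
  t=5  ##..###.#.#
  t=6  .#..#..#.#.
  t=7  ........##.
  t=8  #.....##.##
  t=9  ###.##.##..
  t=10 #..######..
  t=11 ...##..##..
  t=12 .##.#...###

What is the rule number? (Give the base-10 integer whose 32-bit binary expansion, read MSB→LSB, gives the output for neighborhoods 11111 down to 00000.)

1565769098

  #####|.  b31=0 t=1,i=1
  ####.|#  b30=1 t=1,i=2
  ###.#|.  b29=0 t=4,i=7
  ###..|#  b28=1 t=1,i=3
  ##.##|#  b27=1 t=2,i=1
  ##.#.|#  b26=1 t=5,i=7
  ##..#|.  b25=0 t=1,i=4
  ##...|#  b24=1 t=2,i=4
  #.###|.  b23=0 t=4,i=9
  #.##.|#  b22=1 t=2,i=2
  #.#.#|.  b21=0 t=5,i=8
  #.#..|#  b20=1 t=0,i=0
  #..##|.  b19=0 t=1,i=5
  #..#.|.  b18=0 t=6,i=0
  #...#|#  b17=1 t=0,i=7
  #....|#  b16=1 t=0,i=2
  .####|#  b15=1 t=1,i=0
  .###.|.  b14=0 t=5,i=0
  .##.#|#  b13=1 t=2,i=0
  .##..|#  b12=1 t=1,i=7
  .#.##|#  b11=1 t=5,i=9
  .#.#.|#  b10=1 t=0,i=10
  .#..#|.  b9=0 t=2,i=8
  .#...|#  b8=1 t=0,i=1
  ..###|#  b7=1 t=1,i=10
  ..##.|.  b6=0 t=1,i=6
  ..#.#|.  b5=0 t=0,i=9
  ..#..|.  b4=0 t=0,i=5
  ...##|#  b3=1 t=3,i=10
  ...#.|.  b2=0 t=0,i=4
  ....#|#  b1=1 t=0,i=3
  .....|.  b0=0 t=3,i=8
  bits 01011101010100111011110110001010 = 1565769098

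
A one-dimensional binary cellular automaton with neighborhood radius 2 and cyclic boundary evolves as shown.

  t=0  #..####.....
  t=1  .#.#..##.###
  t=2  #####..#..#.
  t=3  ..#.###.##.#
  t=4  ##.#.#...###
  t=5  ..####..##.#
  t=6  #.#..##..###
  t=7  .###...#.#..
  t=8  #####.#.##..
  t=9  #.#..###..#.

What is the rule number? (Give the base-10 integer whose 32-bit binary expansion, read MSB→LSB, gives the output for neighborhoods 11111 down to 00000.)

  #####|#  b31=1 t=2,i=2
  ####.|.  b30=0 t=0,i=5
  ###.#|.  b29=0 t=1,i=11
  ###..|#  b28=1 t=0,i=6
  ##.##|.  b27=0 t=1,i=8
  ##.#.|#  b26=1 t=1,i=0
  ##..#|#  b25=1 t=2,i=5
  ##...|#  b24=1 t=0,i=7
  #.###|.  b23=0 t=1,i=9
  #.##.|.  b22=0 t=3,i=8
  #.#.#|#  b21=1 t=1,i=1
  #.#..|#  b20=1 t=1,i=3
  #..##|.  b19=0 t=0,i=2
  #..#.|#  b18=1 t=2,i=6
  #...#|.  b17=0 t=4,i=7
  #....|.  b16=0 t=0,i=8
  .####|.  b15=0 t=0,i=4
  .###.|#  b14=1 t=1,i=10
  .##.#|#  b13=1 t=1,i=7
  .##..|.  b12=0 t=6,i=6
  .#.##|#  b11=1 t=2,i=11
  .#.#.|#  b10=1 t=1,i=2
  .#..#|#  b9=1 t=0,i=1
  .#...|.  b8=0 t=4,i=6
  ..###|#  b7=1 t=0,i=3
  ..##.|.  b6=0 t=1,i=6
  ..#.#|.  b5=0 t=2,i=10
  ..#..|.  b4=0 t=0,i=0
  ...##|#  b3=1 t=4,i=8
  ...#.|#  b2=1 t=0,i=11
  ....#|#  b1=1 t=0,i=10
  .....|#  b0=1 t=0,i=9
  bits 10010111001101000110111010001111 = 2536795791

2536795791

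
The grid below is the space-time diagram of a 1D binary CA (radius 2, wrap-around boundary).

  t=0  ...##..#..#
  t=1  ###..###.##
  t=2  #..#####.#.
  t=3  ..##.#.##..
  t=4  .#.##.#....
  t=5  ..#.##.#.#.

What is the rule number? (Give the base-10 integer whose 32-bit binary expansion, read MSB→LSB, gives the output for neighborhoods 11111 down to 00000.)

2794351001

  [31] ##### => #  t=1,i=0
  [30] ####. => .  t=1,i=1
  [29] ###.# => #  t=1,i=7
  [28] ###.. => .  t=1,i=2
  [27] ##.## => .  t=1,i=8
  [26] ##.#. => #  t=2,i=8
  [25] ##..# => #  t=0,i=5
  [24] ##... => .  t=3,i=9
  [23] #.### => #  t=1,i=9
  [22] #.##. => .  t=3,i=7
  [21] #.#.# => .  t=2,i=9
  [20] #.#.. => .  t=2,i=0
  [19] #..## => #  t=1,i=4
  [18] #..#. => #  t=0,i=6
  [17] #...# => #  t=0,i=1
  [16] #.... => .  t=3,i=10
  [15] .#### => .  t=1,i=10
  [14] .###. => #  t=1,i=6
  [13] .##.# => #  t=3,i=3
  [12] .##.. => .  t=0,i=4
  [11] .#.## => #  t=3,i=6
  [10] .#.#. => .  t=2,i=10
  [9] .#..# => .  t=0,i=8
  [8] .#... => #  t=0,i=0
  [7] ..### => #  t=1,i=5
  [6] ..##. => .  t=0,i=3
  [5] ..#.# => .  t=4,i=1
  [4] ..#.. => #  t=0,i=7
  [3] ...## => #  t=0,i=2
  [2] ...#. => .  t=4,i=0
  [1] ....# => .  t=3,i=0
  [0] ..... => #  t=4,i=9
  bits 10100110100011100110100110011001 = 2794351001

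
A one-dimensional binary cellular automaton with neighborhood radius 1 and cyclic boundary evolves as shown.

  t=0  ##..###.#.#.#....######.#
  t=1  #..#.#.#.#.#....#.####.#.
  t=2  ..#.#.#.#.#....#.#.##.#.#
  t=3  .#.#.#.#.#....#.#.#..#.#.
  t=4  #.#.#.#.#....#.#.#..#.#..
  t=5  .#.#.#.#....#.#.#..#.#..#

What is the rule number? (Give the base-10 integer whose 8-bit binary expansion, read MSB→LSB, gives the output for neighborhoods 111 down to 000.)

  nb ###: next=#  (t=0,i=0, bit7=1)
  nb ##.: next=.  (t=0,i=1, bit6=0)
  nb #.#: next=#  (t=0,i=7, bit5=1)
  nb #..: next=.  (t=0,i=2, bit4=0)
  nb .##: next=.  (t=0,i=4, bit3=0)
  nb .#.: next=.  (t=0,i=8, bit2=0)
  nb ..#: next=#  (t=0,i=3, bit1=1)
  nb ...: next=.  (t=0,i=14, bit0=0)
  bits 10100010 = 162

162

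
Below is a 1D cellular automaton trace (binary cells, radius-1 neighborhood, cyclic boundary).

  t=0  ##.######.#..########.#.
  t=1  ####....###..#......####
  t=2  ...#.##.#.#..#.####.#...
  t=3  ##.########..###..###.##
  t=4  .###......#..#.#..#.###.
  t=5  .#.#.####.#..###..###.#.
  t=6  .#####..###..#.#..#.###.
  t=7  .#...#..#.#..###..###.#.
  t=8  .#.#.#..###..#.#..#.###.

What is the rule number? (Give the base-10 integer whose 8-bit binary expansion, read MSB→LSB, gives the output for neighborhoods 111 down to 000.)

  ### -> .   bit 7 = 0  t=0,i=4
  ##. -> #   bit 6 = 1  t=0,i=1
  #.# -> #   bit 5 = 1  t=0,i=2
  #.. -> .   bit 4 = 0  t=0,i=11
  .## -> #   bit 3 = 1  t=0,i=0
  .#. -> #   bit 2 = 1  t=0,i=10
  ..# -> .   bit 1 = 0  t=0,i=12
  ... -> #   bit 0 = 1  t=1,i=5
  bits 01101101 = 109

109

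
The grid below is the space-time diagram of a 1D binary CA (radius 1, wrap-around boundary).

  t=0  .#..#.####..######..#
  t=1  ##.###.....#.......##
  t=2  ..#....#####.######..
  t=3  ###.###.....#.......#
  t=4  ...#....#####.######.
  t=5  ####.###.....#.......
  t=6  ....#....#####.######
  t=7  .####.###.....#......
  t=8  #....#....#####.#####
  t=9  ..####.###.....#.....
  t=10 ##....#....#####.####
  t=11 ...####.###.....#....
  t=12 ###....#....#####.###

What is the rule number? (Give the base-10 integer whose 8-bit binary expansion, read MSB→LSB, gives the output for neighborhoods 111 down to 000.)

  ### -> .   bit 7 = 0  t=0,i=7
  ##. -> .   bit 6 = 0  t=0,i=9
  #.# -> #   bit 5 = 1  t=0,i=0
  #.. -> .   bit 4 = 0  t=0,i=2
  .## -> .   bit 3 = 0  t=0,i=6
  .#. -> #   bit 2 = 1  t=0,i=1
  ..# -> #   bit 1 = 1  t=0,i=3
  ... -> #   bit 0 = 1  t=1,i=7
  bits 00100111 = 39

39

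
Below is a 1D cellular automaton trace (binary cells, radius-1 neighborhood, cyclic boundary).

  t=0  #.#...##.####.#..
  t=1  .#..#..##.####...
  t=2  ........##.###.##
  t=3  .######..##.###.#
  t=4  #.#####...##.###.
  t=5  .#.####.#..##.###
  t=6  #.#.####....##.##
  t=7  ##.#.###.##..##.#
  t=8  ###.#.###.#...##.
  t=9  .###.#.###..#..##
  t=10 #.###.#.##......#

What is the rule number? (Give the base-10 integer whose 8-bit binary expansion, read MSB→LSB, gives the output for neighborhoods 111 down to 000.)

225

  [7] ### => #  t=0,i=10
  [6] ##. => #  t=0,i=7
  [5] #.# => #  t=0,i=1
  [4] #.. => .  t=0,i=3
  [3] .## => .  t=0,i=6
  [2] .#. => .  t=0,i=0
  [1] ..# => .  t=0,i=5
  [0] ... => #  t=0,i=4
  bits 11100001 = 225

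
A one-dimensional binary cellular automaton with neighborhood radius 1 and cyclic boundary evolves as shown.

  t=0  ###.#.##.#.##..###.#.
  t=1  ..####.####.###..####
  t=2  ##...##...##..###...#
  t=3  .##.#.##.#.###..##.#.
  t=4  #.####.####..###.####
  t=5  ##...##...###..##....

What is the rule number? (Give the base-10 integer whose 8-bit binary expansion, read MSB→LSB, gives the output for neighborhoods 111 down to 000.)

118

  ### -> .   bit 7 = 0  t=0,i=1
  ##. -> #   bit 6 = 1  t=0,i=2
  #.# -> #   bit 5 = 1  t=0,i=3
  #.. -> #   bit 4 = 1  t=0,i=13
  .## -> .   bit 3 = 0  t=0,i=0
  .#. -> #   bit 2 = 1  t=0,i=4
  ..# -> #   bit 1 = 1  t=0,i=14
  ... -> .   bit 0 = 0  t=2,i=3
  bits 01110110 = 118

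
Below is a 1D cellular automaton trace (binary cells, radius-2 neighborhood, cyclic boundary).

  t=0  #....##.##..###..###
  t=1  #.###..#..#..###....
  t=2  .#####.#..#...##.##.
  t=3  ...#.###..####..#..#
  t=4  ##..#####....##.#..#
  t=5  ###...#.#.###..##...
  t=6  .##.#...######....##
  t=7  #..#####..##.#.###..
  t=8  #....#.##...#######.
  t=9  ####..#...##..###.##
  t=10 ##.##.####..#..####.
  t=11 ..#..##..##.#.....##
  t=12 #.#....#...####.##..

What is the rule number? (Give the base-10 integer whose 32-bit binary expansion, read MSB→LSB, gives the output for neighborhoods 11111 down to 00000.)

3199420698

  ##### -> #   bit 31 = 1  t=2,i=3
  ####. -> .   bit 30 = 0  t=0,i=19
  ###.# -> #   bit 29 = 1  t=2,i=5
  ###.. -> #   bit 28 = 1  t=0,i=0
  ##.## -> #   bit 27 = 1  t=0,i=7
  ##.#. -> #   bit 26 = 1  t=2,i=6
  ##..# -> #   bit 25 = 1  t=0,i=10
  ##... -> .   bit 24 = 0  t=0,i=1
  #.### -> #   bit 23 = 1  t=1,i=2
  #.##. -> .   bit 22 = 0  t=0,i=8
  #.#.# -> #   bit 21 = 1  t=5,i=8
  #.#.. -> #   bit 20 = 1  t=2,i=7
  #..## -> .   bit 19 = 0  t=0,i=11
  #..#. -> .   bit 18 = 0  t=1,i=6
  #...# -> #   bit 17 = 1  t=2,i=12
  #.... -> #   bit 16 = 1  t=0,i=2
  .#### -> .   bit 15 = 0  t=0,i=18
  .###. -> #   bit 14 = 1  t=0,i=13
  .##.# -> .   bit 13 = 0  t=0,i=6
  .##.. -> .   bit 12 = 0  t=0,i=9
  .#.## -> #   bit 11 = 1  t=1,i=1
  .#.#. -> .   bit 10 = 0  t=5,i=7
  .#..# -> .   bit 9 = 0  t=1,i=8
  .#... -> #   bit 8 = 1  t=2,i=11
  ..### -> .   bit 7 = 0  t=0,i=12
  ..##. -> .   bit 6 = 0  t=0,i=5
  ..#.# -> .   bit 5 = 0  t=1,i=0
  ..#.. -> #   bit 4 = 1  t=1,i=7
  ...## -> #   bit 3 = 1  t=0,i=4
  ...#. -> .   bit 2 = 0  t=1,i=19
  ....# -> #   bit 1 = 1  t=0,i=3
  ..... -> .   bit 0 = 0  t=11,i=15
  bits 10111110101100110100100100011010 = 3199420698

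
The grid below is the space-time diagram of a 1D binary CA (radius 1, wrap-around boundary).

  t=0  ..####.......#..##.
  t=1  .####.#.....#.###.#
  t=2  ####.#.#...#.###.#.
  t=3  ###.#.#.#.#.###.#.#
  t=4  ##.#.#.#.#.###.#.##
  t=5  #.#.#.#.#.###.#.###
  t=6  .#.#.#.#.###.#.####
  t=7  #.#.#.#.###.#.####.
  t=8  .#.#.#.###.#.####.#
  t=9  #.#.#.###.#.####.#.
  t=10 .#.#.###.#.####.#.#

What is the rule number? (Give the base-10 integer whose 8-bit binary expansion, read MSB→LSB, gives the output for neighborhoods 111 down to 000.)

186

  ###|#  b7=1 t=0,i=3
  ##.|.  b6=0 t=0,i=5
  #.#|#  b5=1 t=1,i=0
  #..|#  b4=1 t=0,i=6
  .##|#  b3=1 t=0,i=2
  .#.|.  b2=0 t=0,i=13
  ..#|#  b1=1 t=0,i=1
  ...|.  b0=0 t=0,i=0
  bits 10111010 = 186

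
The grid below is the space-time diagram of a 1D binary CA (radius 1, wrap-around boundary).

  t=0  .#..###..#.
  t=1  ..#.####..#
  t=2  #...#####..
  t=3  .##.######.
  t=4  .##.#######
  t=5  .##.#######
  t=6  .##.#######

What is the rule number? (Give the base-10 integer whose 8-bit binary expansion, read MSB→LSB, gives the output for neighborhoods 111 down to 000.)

217

  ### -> #   bit 7 = 1  t=0,i=5
  ##. -> #   bit 6 = 1  t=0,i=6
  #.# -> .   bit 5 = 0  t=1,i=3
  #.. -> #   bit 4 = 1  t=0,i=2
  .## -> #   bit 3 = 1  t=0,i=4
  .#. -> .   bit 2 = 0  t=0,i=1
  ..# -> .   bit 1 = 0  t=0,i=0
  ... -> #   bit 0 = 1  t=2,i=2
  bits 11011001 = 217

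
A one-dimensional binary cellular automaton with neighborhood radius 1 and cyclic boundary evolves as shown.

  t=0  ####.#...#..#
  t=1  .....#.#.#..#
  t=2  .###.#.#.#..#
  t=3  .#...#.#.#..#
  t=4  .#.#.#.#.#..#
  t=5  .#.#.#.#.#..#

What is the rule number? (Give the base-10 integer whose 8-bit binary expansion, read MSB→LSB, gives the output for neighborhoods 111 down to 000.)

13

  nb ###: next=.  (t=0,i=0, bit7=0)
  nb ##.: next=.  (t=0,i=3, bit6=0)
  nb #.#: next=.  (t=0,i=4, bit5=0)
  nb #..: next=.  (t=0,i=6, bit4=0)
  nb .##: next=#  (t=0,i=12, bit3=1)
  nb .#.: next=#  (t=0,i=5, bit2=1)
  nb ..#: next=.  (t=0,i=8, bit1=0)
  nb ...: next=#  (t=0,i=7, bit0=1)
  bits 00001101 = 13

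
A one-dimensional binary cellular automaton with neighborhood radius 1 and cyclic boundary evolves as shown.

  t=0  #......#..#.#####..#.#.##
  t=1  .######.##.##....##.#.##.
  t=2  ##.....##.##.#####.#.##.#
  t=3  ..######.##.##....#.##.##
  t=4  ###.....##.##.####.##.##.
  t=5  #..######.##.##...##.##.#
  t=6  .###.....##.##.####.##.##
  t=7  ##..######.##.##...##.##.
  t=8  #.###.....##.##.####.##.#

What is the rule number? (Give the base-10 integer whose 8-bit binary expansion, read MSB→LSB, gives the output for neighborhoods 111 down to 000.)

59

  ### -> .   bit 7 = 0  t=0,i=13
  ##. -> .   bit 6 = 0  t=0,i=0
  #.# -> #   bit 5 = 1  t=0,i=11
  #.. -> #   bit 4 = 1  t=0,i=1
  .## -> #   bit 3 = 1  t=0,i=12
  .#. -> .   bit 2 = 0  t=0,i=7
  ..# -> #   bit 1 = 1  t=0,i=6
  ... -> #   bit 0 = 1  t=0,i=2
  bits 00111011 = 59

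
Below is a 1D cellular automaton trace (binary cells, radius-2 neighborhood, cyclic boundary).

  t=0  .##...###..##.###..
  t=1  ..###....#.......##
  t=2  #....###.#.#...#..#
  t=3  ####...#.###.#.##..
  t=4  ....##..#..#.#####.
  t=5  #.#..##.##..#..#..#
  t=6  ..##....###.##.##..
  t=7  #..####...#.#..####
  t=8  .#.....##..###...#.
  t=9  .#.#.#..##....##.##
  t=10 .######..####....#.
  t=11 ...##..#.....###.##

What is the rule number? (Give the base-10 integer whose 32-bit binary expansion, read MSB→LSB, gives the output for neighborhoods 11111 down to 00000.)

2742230546

  [31] ##### => #  t=4,i=15
  [30] ####. => .  t=3,i=2
  [29] ###.# => #  t=2,i=7
  [28] ###.. => .  t=0,i=8
  [27] ##.## => .  t=0,i=13
  [26] ##.#. => .  t=2,i=8
  [25] ##..# => #  t=0,i=9
  [24] ##... => #  t=0,i=3
  [23] #.### => .  t=0,i=14
  [22] #.##. => #  t=3,i=15
  [21] #.#.# => #  t=2,i=9
  [20] #.#.. => #  t=2,i=11
  [19] #..## => .  t=0,i=10
  [18] #..#. => .  t=4,i=7
  [17] #...# => #  t=0,i=4
  [16] #.... => #  t=1,i=6
  [15] .#### => .  t=3,i=1
  [14] .###. => .  t=0,i=7
  [13] .##.# => .  t=0,i=12
  [12] .##.. => #  t=0,i=2
  [11] .#.## => #  t=3,i=8
  [10] .#.#. => #  t=2,i=10
  [9] .#..# => #  t=2,i=16
  [8] .#... => .  t=1,i=10
  [7] ..### => .  t=0,i=6
  [6] ..##. => .  t=0,i=1
  [5] ..#.# => .  t=3,i=7
  [4] ..#.. => #  t=1,i=9
  [3] ...## => .  t=0,i=0
  [2] ...#. => .  t=1,i=8
  [1] ....# => #  t=1,i=7
  [0] ..... => .  t=1,i=12
  bits 10100011011100110001111000010010 = 2742230546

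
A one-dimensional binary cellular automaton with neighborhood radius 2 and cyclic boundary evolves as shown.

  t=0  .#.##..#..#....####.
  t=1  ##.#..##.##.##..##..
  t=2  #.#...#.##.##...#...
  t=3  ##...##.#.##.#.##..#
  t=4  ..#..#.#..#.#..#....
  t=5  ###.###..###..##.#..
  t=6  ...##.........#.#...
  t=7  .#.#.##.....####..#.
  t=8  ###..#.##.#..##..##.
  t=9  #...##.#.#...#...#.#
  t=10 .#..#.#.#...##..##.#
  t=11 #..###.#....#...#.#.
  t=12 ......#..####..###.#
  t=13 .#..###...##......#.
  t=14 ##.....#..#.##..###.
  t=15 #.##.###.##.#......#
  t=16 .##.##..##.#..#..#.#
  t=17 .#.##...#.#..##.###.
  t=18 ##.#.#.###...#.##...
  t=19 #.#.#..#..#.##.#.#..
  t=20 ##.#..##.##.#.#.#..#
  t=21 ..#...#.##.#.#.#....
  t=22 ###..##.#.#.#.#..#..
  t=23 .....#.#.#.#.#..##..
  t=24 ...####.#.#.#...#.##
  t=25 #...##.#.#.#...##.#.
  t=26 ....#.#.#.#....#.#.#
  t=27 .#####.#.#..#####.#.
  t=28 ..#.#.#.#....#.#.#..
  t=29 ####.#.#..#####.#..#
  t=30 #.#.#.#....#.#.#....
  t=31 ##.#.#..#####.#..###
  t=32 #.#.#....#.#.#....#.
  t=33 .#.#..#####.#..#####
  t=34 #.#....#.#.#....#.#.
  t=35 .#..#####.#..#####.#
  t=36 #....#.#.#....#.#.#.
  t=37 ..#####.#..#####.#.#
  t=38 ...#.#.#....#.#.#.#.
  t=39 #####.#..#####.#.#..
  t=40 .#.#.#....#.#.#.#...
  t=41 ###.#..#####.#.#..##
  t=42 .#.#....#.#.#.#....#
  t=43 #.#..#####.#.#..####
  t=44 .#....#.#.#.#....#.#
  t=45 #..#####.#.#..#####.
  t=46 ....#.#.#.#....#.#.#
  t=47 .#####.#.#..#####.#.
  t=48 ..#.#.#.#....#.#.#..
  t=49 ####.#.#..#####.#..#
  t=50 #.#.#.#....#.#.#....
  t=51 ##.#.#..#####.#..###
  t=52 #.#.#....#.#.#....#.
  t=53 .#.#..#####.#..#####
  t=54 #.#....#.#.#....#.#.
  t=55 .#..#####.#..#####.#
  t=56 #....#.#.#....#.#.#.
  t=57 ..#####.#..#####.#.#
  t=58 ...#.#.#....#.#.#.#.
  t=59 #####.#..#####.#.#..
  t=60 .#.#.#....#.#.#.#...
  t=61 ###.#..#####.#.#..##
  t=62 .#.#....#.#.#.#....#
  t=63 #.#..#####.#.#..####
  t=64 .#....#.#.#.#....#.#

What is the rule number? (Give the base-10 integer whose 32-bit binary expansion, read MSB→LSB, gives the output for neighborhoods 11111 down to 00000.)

1304790134

  #####|.  b31=0 t=27,i=3
  ####.|#  b30=1 t=0,i=17
  ###.#|.  b29=0 t=5,i=2
  ###..|.  b28=0 t=0,i=18
  ##.##|#  b27=1 t=1,i=8
  ##.#.|#  b26=1 t=1,i=2
  ##..#|.  b25=0 t=0,i=5
  ##...|#  b24=1 t=2,i=13
  #.###|#  b23=1 t=5,i=4
  #.##.|#  b22=1 t=0,i=3
  #.#.#|.  b21=0 t=3,i=8
  #.#..|.  b20=0 t=1,i=3
  #..##|.  b19=0 t=1,i=5
  #..#.|#  b18=1 t=0,i=0
  #...#|.  b17=0 t=2,i=4
  #....|#  b16=1 t=0,i=12
  .####|#  b15=1 t=0,i=16
  .###.|.  b14=0 t=3,i=0
  .##.#|.  b13=0 t=1,i=1
  .##..|.  b12=0 t=0,i=4
  .#.##|.  b11=0 t=0,i=2
  .#.#.|#  b10=1 t=2,i=1
  .#..#|.  b9=0 t=0,i=8
  .#...|.  b8=0 t=0,i=11
  ..###|.  b7=0 t=0,i=15
  ..##.|#  b6=1 t=1,i=0
  ..#.#|#  b5=1 t=0,i=1
  ..#..|#  b4=1 t=0,i=7
  ...##|.  b3=0 t=0,i=14
  ...#.|#  b2=1 t=2,i=5
  ....#|#  b1=1 t=0,i=13
  .....|.  b0=0 t=4,i=18
  bits 01001101110001011000010001110110 = 1304790134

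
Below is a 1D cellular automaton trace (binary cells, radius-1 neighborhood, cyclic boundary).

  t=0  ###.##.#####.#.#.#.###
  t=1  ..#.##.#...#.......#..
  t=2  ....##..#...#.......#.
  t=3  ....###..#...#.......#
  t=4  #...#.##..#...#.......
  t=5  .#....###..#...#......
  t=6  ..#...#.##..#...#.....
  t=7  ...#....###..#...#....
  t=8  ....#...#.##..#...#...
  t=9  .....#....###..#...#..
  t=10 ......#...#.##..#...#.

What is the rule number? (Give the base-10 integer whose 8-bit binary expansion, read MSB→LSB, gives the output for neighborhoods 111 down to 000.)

88

  ### -> .   bit 7 = 0  t=0,i=0
  ##. -> #   bit 6 = 1  t=0,i=2
  #.# -> .   bit 5 = 0  t=0,i=3
  #.. -> #   bit 4 = 1  t=1,i=8
  .## -> #   bit 3 = 1  t=0,i=4
  .#. -> .   bit 2 = 0  t=0,i=13
  ..# -> .   bit 1 = 0  t=1,i=1
  ... -> .   bit 0 = 0  t=1,i=0
  bits 01011000 = 88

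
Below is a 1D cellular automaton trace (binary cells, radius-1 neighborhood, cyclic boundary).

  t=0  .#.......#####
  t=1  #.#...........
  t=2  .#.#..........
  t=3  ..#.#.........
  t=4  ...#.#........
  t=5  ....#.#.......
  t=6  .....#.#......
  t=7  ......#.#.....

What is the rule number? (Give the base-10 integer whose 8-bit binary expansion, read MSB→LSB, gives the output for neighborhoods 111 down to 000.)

  ###|.  b7=0 t=0,i=10
  ##.|.  b6=0 t=0,i=13
  #.#|#  b5=1 t=0,i=0
  #..|#  b4=1 t=0,i=2
  .##|.  b3=0 t=0,i=9
  .#.|.  b2=0 t=0,i=1
  ..#|.  b1=0 t=0,i=8
  ...|.  b0=0 t=0,i=3
  bits 00110000 = 48

48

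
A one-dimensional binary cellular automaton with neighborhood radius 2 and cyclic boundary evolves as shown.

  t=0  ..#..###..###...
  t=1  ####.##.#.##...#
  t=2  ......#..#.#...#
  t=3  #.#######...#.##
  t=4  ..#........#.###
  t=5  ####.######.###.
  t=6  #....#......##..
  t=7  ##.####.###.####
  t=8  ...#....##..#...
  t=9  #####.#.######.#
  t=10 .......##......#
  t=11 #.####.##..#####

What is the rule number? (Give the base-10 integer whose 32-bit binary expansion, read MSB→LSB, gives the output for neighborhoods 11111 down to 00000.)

  ##### -> .   bit 31 = 0  t=1,i=1
  ####. -> .   bit 30 = 0  t=1,i=2
  ###.# -> .   bit 29 = 0  t=1,i=3
  ###.. -> .   bit 28 = 0  t=0,i=7
  ##.## -> .   bit 27 = 0  t=1,i=4
  ##.#. -> .   bit 26 = 0  t=1,i=7
  ##..# -> #   bit 25 = 1  t=0,i=8
  ##... -> .   bit 24 = 0  t=0,i=13
  #.### -> #   bit 23 = 1  t=3,i=2
  #.##. -> .   bit 22 = 0  t=1,i=5
  #.#.# -> .   bit 21 = 0  t=1,i=8
  #.#.. -> .   bit 20 = 0  t=2,i=11
  #..## -> .   bit 19 = 0  t=0,i=4
  #..#. -> #   bit 18 = 1  t=2,i=8
  #...# -> .   bit 17 = 0  t=1,i=13
  #.... -> .   bit 16 = 0  t=0,i=14
  .#### -> .   bit 15 = 0  t=1,i=0
  .###. -> #   bit 14 = 1  t=0,i=6
  .##.# -> #   bit 13 = 1  t=1,i=6
  .##.. -> #   bit 12 = 1  t=1,i=11
  .#.## -> #   bit 11 = 1  t=1,i=9
  .#.#. -> .   bit 10 = 0  t=2,i=10
  .#..# -> #   bit 9 = 1  t=0,i=3
  .#... -> #   bit 8 = 1  t=2,i=0
  ..### -> #   bit 7 = 1  t=0,i=5
  ..##. -> #   bit 6 = 1  t=6,i=12
  ..#.# -> .   bit 5 = 0  t=2,i=9
  ..#.. -> #   bit 4 = 1  t=0,i=2
  ...## -> .   bit 3 = 0  t=1,i=14
  ...#. -> #   bit 2 = 1  t=0,i=1
  ....# -> #   bit 1 = 1  t=0,i=0
  ..... -> #   bit 0 = 1  t=0,i=15
  bits 00000010100001000111101111010111 = 42236887

42236887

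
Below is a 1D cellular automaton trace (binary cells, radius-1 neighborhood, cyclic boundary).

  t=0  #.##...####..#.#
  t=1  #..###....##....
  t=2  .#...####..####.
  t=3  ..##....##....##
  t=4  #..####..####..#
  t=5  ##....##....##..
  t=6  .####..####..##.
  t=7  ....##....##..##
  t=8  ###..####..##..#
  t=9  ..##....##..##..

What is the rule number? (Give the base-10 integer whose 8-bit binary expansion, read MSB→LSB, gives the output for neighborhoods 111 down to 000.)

  ###|.  b7=0 t=0,i=8
  ##.|#  b6=1 t=0,i=0
  #.#|.  b5=0 t=0,i=1
  #..|#  b4=1 t=0,i=4
  .##|.  b3=0 t=0,i=2
  .#.|.  b2=0 t=0,i=13
  ..#|.  b1=0 t=0,i=6
  ...|#  b0=1 t=0,i=5
  bits 01010001 = 81

81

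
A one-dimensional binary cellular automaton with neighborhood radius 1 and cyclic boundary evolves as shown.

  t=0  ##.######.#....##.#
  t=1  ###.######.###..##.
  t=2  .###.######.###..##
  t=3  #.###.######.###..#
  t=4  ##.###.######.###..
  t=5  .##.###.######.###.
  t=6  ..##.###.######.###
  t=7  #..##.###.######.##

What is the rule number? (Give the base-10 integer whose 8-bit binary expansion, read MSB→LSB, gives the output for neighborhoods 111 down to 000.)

241

  nb ###: next=#  (t=0,i=0, bit7=1)
  nb ##.: next=#  (t=0,i=1, bit6=1)
  nb #.#: next=#  (t=0,i=2, bit5=1)
  nb #..: next=#  (t=0,i=11, bit4=1)
  nb .##: next=.  (t=0,i=3, bit3=0)
  nb .#.: next=.  (t=0,i=10, bit2=0)
  nb ..#: next=.  (t=0,i=14, bit1=0)
  nb ...: next=#  (t=0,i=12, bit0=1)
  bits 11110001 = 241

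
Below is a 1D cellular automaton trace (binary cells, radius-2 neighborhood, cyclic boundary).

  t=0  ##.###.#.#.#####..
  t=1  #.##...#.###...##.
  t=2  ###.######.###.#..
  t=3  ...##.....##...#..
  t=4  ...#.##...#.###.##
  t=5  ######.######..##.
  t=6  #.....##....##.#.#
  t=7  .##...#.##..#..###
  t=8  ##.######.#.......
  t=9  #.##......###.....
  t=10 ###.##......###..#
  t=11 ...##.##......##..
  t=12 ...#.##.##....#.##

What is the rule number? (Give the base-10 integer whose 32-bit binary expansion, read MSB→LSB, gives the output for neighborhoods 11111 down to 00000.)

  nb #####: next=.  (t=0,i=13, bit31=0)
  nb ####.: next=.  (t=0,i=14, bit30=0)
  nb ###.#: next=.  (t=0,i=5, bit29=0)
  nb ###..: next=#  (t=0,i=15, bit28=1)
  nb ##.##: next=#  (t=0,i=2, bit27=1)
  nb ##.#.: next=.  (t=0,i=6, bit26=0)
  nb ##..#: next=#  (t=0,i=16, bit25=1)
  nb ##...: next=#  (t=1,i=4, bit24=1)
  nb #.###: next=#  (t=0,i=3, bit23=1)
  nb #.##.: next=#  (t=1,i=2, bit22=1)
  nb #.#.#: next=#  (t=0,i=7, bit21=1)
  nb #.#..: next=#  (t=2,i=15, bit20=1)
  nb #..##: next=.  (t=0,i=17, bit19=0)
  nb #..#.: next=.  (t=7,i=11, bit18=0)
  nb #...#: next=#  (t=1,i=5, bit17=1)
  nb #....: next=#  (t=3,i=6, bit16=1)
  nb .####: next=.  (t=0,i=12, bit15=0)
  nb .###.: next=.  (t=0,i=4, bit14=0)
  nb .##.#: next=.  (t=0,i=1, bit13=0)
  nb .##..: next=.  (t=1,i=3, bit12=0)
  nb .#.##: next=#  (t=0,i=10, bit11=1)
  nb .#.#.: next=.  (t=0,i=8, bit10=0)
  nb .#..#: next=.  (t=2,i=16, bit9=0)
  nb .#...: next=#  (t=3,i=16, bit8=1)
  nb ..###: next=.  (t=2,i=0, bit7=0)
  nb ..##.: next=#  (t=0,i=0, bit6=1)
  nb ..#.#: next=#  (t=1,i=7, bit5=1)
  nb ..#..: next=.  (t=3,i=15, bit4=0)
  nb ...##: next=.  (t=1,i=14, bit3=0)
  nb ...#.: next=#  (t=1,i=6, bit2=1)
  nb ....#: next=.  (t=3,i=1, bit1=0)
  nb .....: next=.  (t=3,i=0, bit0=0)
  bits 00011011111100110000100101100100 = 468912484

468912484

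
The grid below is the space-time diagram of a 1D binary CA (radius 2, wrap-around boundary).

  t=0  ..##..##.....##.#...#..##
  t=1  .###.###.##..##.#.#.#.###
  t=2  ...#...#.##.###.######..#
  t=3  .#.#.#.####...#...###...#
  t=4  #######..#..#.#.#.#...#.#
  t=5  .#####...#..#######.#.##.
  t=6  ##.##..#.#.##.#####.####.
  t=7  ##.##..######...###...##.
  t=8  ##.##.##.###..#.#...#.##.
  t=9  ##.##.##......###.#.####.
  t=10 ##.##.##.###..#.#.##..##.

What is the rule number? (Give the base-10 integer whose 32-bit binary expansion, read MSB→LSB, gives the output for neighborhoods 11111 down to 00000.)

  [31] ##### => #  t=2,i=18
  [30] ####. => #  t=2,i=20
  [29] ###.# => #  t=1,i=3
  [28] ###.. => .  t=2,i=21
  [27] ##.## => .  t=1,i=0
  [26] ##.#. => .  t=0,i=15
  [25] ##..# => .  t=0,i=0
  [24] ##... => .  t=0,i=8
  [23] #.### => .  t=1,i=1
  [22] #.##. => #  t=1,i=9
  [21] #.#.# => #  t=1,i=16
  [20] #.#.. => #  t=0,i=16
  [19] #..## => #  t=0,i=1
  [18] #..#. => .  t=2,i=23
  [17] #...# => #  t=0,i=18
  [16] #.... => #  t=0,i=9
  [15] .#### => .  t=2,i=17
  [14] .###. => .  t=1,i=2
  [13] .##.# => #  t=0,i=14
  [12] .##.. => #  t=0,i=3
  [11] .#.## => #  t=1,i=21
  [10] .#.#. => #  t=1,i=17
  [9] .#..# => .  t=0,i=21
  [8] .#... => .  t=0,i=17
  [7] ..### => #  t=3,i=18
  [6] ..##. => #  t=0,i=2
  [5] ..#.# => #  t=2,i=7
  [4] ..#.. => #  t=0,i=20
  [3] ...## => .  t=0,i=12
  [2] ...#. => .  t=0,i=19
  [1] ....# => .  t=0,i=11
  [0] ..... => #  t=0,i=10
  bits 11100000011110110011110011110001 = 3766172913

3766172913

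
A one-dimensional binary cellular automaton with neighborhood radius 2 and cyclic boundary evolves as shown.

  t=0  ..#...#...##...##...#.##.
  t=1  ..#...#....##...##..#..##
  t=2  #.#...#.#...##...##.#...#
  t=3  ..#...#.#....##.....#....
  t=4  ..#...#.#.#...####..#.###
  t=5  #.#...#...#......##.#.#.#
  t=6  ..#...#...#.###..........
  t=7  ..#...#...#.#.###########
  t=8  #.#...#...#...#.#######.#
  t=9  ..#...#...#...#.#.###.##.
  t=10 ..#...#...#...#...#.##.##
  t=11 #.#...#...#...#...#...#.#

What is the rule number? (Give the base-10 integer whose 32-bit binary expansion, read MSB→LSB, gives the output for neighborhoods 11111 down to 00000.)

3146846257

  nb #####: next=#  (t=7,i=16, bit31=1)
  nb ####.: next=.  (t=4,i=16, bit30=0)
  nb ###.#: next=#  (t=8,i=22, bit29=1)
  nb ###..: next=#  (t=4,i=17, bit28=1)
  nb ##.##: next=#  (t=8,i=23, bit27=1)
  nb ##.#.: next=.  (t=2,i=1, bit26=0)
  nb ##..#: next=#  (t=1,i=0, bit25=1)
  nb ##...: next=#  (t=0,i=12, bit24=1)
  nb #.###: next=#  (t=4,i=22, bit23=1)
  nb #.##.: next=.  (t=0,i=22, bit22=0)
  nb #.#.#: next=.  (t=4,i=8, bit21=0)
  nb #.#..: next=#  (t=2,i=2, bit20=1)
  nb #..##: next=.  (t=1,i=22, bit19=0)
  nb #..#.: next=.  (t=1,i=1, bit18=0)
  nb #...#: next=.  (t=0,i=0, bit17=0)
  nb #....: next=#  (t=1,i=8, bit16=1)
  nb .####: next=.  (t=4,i=15, bit15=0)
  nb .###.: next=.  (t=4,i=23, bit14=0)
  nb .##.#: next=.  (t=2,i=0, bit13=0)
  nb .##..: next=#  (t=0,i=11, bit12=1)
  nb .#.##: next=.  (t=0,i=21, bit11=0)
  nb .#.#.: next=.  (t=2,i=7, bit10=0)
  nb .#..#: next=.  (t=1,i=21, bit9=0)
  nb .#...: next=.  (t=0,i=3, bit8=0)
  nb ..###: next=.  (t=4,i=14, bit7=0)
  nb ..##.: next=.  (t=0,i=10, bit6=0)
  nb ..#.#: next=#  (t=0,i=20, bit5=1)
  nb ..#..: next=#  (t=0,i=2, bit4=1)
  nb ...##: next=.  (t=0,i=9, bit3=0)
  nb ...#.: next=.  (t=0,i=1, bit2=0)
  nb ....#: next=.  (t=1,i=9, bit1=0)
  nb .....: next=#  (t=3,i=17, bit0=1)
  bits 10111011100100010001000000110001 = 3146846257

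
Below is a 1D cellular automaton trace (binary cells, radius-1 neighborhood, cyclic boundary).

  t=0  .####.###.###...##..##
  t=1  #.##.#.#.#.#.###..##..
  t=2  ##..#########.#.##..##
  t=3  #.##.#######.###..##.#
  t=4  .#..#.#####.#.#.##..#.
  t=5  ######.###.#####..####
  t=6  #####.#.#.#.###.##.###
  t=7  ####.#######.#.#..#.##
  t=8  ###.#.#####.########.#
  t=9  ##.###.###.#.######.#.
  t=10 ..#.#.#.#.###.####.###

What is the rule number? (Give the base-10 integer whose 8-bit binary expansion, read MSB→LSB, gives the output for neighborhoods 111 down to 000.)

183

  ###|#  b7=1 t=0,i=2
  ##.|.  b6=0 t=0,i=4
  #.#|#  b5=1 t=0,i=0
  #..|#  b4=1 t=0,i=13
  .##|.  b3=0 t=0,i=1
  .#.|#  b2=1 t=1,i=0
  ..#|#  b1=1 t=0,i=15
  ...|#  b0=1 t=0,i=14
  bits 10110111 = 183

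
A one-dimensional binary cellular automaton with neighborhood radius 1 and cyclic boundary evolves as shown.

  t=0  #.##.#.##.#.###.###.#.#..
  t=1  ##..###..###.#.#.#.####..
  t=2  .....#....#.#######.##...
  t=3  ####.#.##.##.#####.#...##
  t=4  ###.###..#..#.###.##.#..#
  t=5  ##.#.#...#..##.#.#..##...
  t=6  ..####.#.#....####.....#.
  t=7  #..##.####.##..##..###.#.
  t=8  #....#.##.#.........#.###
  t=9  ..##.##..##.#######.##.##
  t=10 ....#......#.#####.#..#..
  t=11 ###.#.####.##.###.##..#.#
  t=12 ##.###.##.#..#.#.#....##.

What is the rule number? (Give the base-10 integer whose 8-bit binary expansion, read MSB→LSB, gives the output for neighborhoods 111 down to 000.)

165

  ### -> #   bit 7 = 1  t=0,i=13
  ##. -> .   bit 6 = 0  t=0,i=3
  #.# -> #   bit 5 = 1  t=0,i=1
  #.. -> .   bit 4 = 0  t=0,i=23
  .## -> .   bit 3 = 0  t=0,i=2
  .#. -> #   bit 2 = 1  t=0,i=0
  ..# -> .   bit 1 = 0  t=0,i=24
  ... -> #   bit 0 = 1  t=2,i=0
  bits 10100101 = 165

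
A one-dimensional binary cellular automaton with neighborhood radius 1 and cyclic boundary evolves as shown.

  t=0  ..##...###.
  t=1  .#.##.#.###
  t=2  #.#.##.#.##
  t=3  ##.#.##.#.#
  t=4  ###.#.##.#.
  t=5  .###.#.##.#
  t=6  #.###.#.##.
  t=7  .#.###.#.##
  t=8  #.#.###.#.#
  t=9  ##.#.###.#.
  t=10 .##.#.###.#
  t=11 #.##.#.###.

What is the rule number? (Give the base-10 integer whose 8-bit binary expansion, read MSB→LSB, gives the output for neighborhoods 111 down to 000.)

  ###|#  b7=1 t=0,i=8
  ##.|#  b6=1 t=0,i=3
  #.#|#  b5=1 t=1,i=0
  #..|#  b4=1 t=0,i=4
  .##|.  b3=0 t=0,i=2
  .#.|.  b2=0 t=1,i=1
  ..#|#  b1=1 t=0,i=1
  ...|.  b0=0 t=0,i=0
  bits 11110010 = 242

242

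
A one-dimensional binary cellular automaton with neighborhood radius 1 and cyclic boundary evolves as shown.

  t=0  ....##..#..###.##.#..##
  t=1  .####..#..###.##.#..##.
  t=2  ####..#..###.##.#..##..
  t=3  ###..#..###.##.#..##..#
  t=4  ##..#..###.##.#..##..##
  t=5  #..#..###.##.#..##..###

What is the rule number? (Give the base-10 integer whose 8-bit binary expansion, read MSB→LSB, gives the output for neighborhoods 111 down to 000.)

171

  ### -> #   bit 7 = 1  t=0,i=12
  ##. -> .   bit 6 = 0  t=0,i=5
  #.# -> #   bit 5 = 1  t=0,i=14
  #.. -> .   bit 4 = 0  t=0,i=0
  .## -> #   bit 3 = 1  t=0,i=4
  .#. -> .   bit 2 = 0  t=0,i=8
  ..# -> #   bit 1 = 1  t=0,i=3
  ... -> #   bit 0 = 1  t=0,i=1
  bits 10101011 = 171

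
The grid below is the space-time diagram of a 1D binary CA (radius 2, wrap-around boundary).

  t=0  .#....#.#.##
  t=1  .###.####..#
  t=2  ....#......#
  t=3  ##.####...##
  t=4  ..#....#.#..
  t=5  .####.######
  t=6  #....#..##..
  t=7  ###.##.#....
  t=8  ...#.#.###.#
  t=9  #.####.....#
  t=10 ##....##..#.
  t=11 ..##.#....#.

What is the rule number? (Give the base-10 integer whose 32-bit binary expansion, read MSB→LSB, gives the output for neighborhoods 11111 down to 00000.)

2302223676

  nb #####: next=#  (t=5,i=8, bit31=1)
  nb ####.: next=.  (t=1,i=7, bit30=0)
  nb ###.#: next=.  (t=1,i=3, bit29=0)
  nb ###..: next=.  (t=1,i=8, bit28=0)
  nb ##.##: next=#  (t=1,i=4, bit27=1)
  nb ##.#.: next=.  (t=0,i=0, bit26=0)
  nb ##..#: next=.  (t=1,i=9, bit25=0)
  nb ##...: next=#  (t=3,i=7, bit24=1)
  nb #.###: next=.  (t=1,i=1, bit23=0)
  nb #.##.: next=.  (t=0,i=10, bit22=0)
  nb #.#.#: next=#  (t=0,i=8, bit21=1)
  nb #.#..: next=#  (t=0,i=1, bit20=1)
  nb #..##: next=#  (t=6,i=7, bit19=1)
  nb #..#.: next=.  (t=1,i=10, bit18=0)
  nb #...#: next=.  (t=3,i=8, bit17=0)
  nb #....: next=#  (t=0,i=3, bit16=1)
  nb .####: next=.  (t=1,i=6, bit15=0)
  nb .###.: next=.  (t=1,i=2, bit14=0)
  nb .##.#: next=#  (t=0,i=11, bit13=1)
  nb .##..: next=.  (t=6,i=9, bit12=0)
  nb .#.##: next=.  (t=0,i=9, bit11=0)
  nb .#.#.: next=#  (t=0,i=7, bit10=1)
  nb .#..#: next=.  (t=6,i=6, bit9=0)
  nb .#...: next=#  (t=0,i=2, bit8=1)
  nb ..###: next=.  (t=3,i=10, bit7=0)
  nb ..##.: next=.  (t=6,i=8, bit6=0)
  nb ..#.#: next=#  (t=0,i=6, bit5=1)
  nb ..#..: next=#  (t=2,i=4, bit4=1)
  nb ...##: next=#  (t=3,i=9, bit3=1)
  nb ...#.: next=#  (t=0,i=5, bit2=1)
  nb ....#: next=.  (t=0,i=4, bit1=0)
  nb .....: next=.  (t=2,i=7, bit0=0)
  bits 10001001001110010010010100111100 = 2302223676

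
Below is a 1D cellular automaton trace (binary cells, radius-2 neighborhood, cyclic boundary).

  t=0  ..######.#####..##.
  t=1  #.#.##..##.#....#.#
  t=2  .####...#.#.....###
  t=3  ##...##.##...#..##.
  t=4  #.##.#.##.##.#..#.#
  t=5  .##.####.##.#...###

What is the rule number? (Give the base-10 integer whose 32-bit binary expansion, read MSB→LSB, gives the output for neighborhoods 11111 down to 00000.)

2380418289

  [31] ##### => #  t=0,i=4
  [30] ####. => .  t=0,i=6
  [29] ###.# => .  t=0,i=7
  [28] ###.. => .  t=0,i=13
  [27] ##.## => #  t=0,i=8
  [26] ##.#. => #  t=1,i=1
  [25] ##..# => .  t=0,i=14
  [24] ##... => #  t=0,i=18
  [23] #.### => #  t=0,i=9
  [22] #.##. => #  t=1,i=4
  [21] #.#.# => #  t=1,i=2
  [20] #.#.. => .  t=1,i=11
  [19] #..## => .  t=0,i=15
  [18] #..#. => .  t=4,i=15
  [17] #...# => #  t=0,i=0
  [16] #.... => .  t=1,i=13
  [15] .#### => .  t=0,i=3
  [14] .###. => #  t=2,i=17
  [13] .##.# => .  t=1,i=0
  [12] .##.. => .  t=0,i=17
  [11] .#.## => #  t=1,i=3
  [10] .#.#. => #  t=2,i=9
  [9] .#..# => .  t=3,i=14
  [8] .#... => .  t=1,i=12
  [7] ..### => #  t=0,i=2
  [6] ..##. => #  t=0,i=16
  [5] ..#.# => #  t=1,i=16
  [4] ..#.. => #  t=3,i=13
  [3] ...## => .  t=0,i=1
  [2] ...#. => .  t=1,i=15
  [1] ....# => .  t=1,i=14
  [0] ..... => #  t=2,i=13
  bits 10001101111000100100110011110001 = 2380418289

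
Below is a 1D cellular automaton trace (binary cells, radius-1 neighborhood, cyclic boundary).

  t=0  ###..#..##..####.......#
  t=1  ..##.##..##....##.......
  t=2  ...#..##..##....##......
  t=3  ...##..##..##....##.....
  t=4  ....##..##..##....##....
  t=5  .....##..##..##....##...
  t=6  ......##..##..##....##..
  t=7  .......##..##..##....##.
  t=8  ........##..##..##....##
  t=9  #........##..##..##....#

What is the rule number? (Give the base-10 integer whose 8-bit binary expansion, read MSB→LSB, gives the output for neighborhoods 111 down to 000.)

  ###|.  b7=0 t=0,i=0
  ##.|#  b6=1 t=0,i=2
  #.#|.  b5=0 t=1,i=4
  #..|#  b4=1 t=0,i=3
  .##|.  b3=0 t=0,i=8
  .#.|#  b2=1 t=0,i=5
  ..#|.  b1=0 t=0,i=4
  ...|.  b0=0 t=0,i=17
  bits 01010100 = 84

84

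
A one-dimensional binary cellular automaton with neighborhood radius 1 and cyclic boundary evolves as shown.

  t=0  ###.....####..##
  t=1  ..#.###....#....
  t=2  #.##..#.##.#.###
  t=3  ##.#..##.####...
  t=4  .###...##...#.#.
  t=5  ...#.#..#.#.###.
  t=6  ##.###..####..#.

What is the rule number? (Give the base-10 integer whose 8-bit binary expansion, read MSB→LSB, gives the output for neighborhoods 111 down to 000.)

  ### -> .   bit 7 = 0  t=0,i=0
  ##. -> #   bit 6 = 1  t=0,i=2
  #.# -> #   bit 5 = 1  t=1,i=3
  #.. -> .   bit 4 = 0  t=0,i=3
  .## -> .   bit 3 = 0  t=0,i=8
  .#. -> #   bit 2 = 1  t=1,i=2
  ..# -> .   bit 1 = 0  t=0,i=7
  ... -> #   bit 0 = 1  t=0,i=4
  bits 01100101 = 101

101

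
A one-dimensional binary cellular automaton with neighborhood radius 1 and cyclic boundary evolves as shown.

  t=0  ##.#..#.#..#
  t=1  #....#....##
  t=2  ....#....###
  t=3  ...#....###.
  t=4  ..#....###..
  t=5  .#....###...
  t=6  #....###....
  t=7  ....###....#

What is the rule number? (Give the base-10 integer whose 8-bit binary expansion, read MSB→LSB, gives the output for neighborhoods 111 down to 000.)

138

  [7] ### => #  t=0,i=0
  [6] ##. => .  t=0,i=1
  [5] #.# => .  t=0,i=2
  [4] #.. => .  t=0,i=4
  [3] .## => #  t=0,i=11
  [2] .#. => .  t=0,i=3
  [1] ..# => #  t=0,i=5
  [0] ... => .  t=1,i=2
  bits 10001010 = 138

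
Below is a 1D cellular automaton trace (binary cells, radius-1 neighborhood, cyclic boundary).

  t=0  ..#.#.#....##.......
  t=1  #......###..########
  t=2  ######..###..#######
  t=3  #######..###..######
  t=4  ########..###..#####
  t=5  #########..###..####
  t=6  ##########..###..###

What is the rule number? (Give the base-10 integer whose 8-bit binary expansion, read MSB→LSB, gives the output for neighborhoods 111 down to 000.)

  [7] ### => #  t=1,i=8
  [6] ##. => #  t=0,i=12
  [5] #.# => .  t=0,i=3
  [4] #.. => #  t=0,i=7
  [3] .## => .  t=0,i=11
  [2] .#. => .  t=0,i=2
  [1] ..# => .  t=0,i=1
  [0] ... => #  t=0,i=0
  bits 11010001 = 209

209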